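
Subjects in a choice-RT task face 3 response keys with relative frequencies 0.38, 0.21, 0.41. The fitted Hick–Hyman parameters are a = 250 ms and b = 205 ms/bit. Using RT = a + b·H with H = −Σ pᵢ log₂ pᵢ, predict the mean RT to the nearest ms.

564 ms

Entropy contributions −pᵢ log₂ pᵢ: 0.5305, 0.4728, 0.5274; sum H = 1.5307 bits.
RT = a + bH = 250 + 205·1.5307 = 563.79 ms.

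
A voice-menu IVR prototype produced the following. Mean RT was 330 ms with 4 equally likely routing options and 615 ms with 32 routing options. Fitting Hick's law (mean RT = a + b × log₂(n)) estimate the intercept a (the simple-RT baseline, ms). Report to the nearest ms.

The slope on a log₂ axis is (615 − 330) / (5 − 2) = 95 ms/bit.
a = RT₁ − b·log₂ n₁ = 330 − 95 × 2 = 140.000 ms.

140 ms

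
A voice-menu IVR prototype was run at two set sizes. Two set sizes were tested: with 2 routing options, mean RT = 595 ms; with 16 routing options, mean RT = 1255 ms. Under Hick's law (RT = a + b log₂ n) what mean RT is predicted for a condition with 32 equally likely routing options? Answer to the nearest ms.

With log₂ n on the abscissa the relation is linear; from the two conditions:
  b = (1255 − 595) / (log₂ 16 − log₂ 2) = 660 / (4 − 1) = 220 ms/bit
  a = 595 − 220 × 1 = 375 ms
Then RT(32) = 375 + 220 × log₂ 32 = 375 + 220 × 5 ≈ 1475.000 ms.

1475 ms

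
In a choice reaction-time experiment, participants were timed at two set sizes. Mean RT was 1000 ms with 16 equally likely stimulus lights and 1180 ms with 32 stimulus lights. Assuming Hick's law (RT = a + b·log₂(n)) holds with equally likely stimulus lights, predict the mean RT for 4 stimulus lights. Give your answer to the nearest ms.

640 ms

Solve the two-equation system in a and b:
  b = (1180 − 1000) / (log₂ 32 − log₂ 16) = 180 / (5 − 4) = 180 ms/bit
  a = 1000 − 180 × 4 = 280 ms
Then RT(4) = 280 + 180 × log₂ 4 = 280 + 180 × 2 ≈ 640.000 ms.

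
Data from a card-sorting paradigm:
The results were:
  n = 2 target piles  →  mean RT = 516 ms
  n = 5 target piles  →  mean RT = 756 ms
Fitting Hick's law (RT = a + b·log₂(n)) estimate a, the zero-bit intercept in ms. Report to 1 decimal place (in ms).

334.4 ms

Slope: b = (756 − 516) / (log₂ 5 − log₂ 2) = 240/1.3219 = 181.553 ms/bit.
a = RT₁ − b·log₂ n₁ = 516 − 181.553 × 1 = 334.447 ms.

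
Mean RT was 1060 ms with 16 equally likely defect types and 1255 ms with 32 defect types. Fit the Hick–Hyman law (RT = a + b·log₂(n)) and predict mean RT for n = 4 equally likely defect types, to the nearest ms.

Fit slope and intercept:
  b = (1255 − 1060) / (log₂ 32 − log₂ 16) = 195 / (5 − 4) = 195 ms/bit
  a = 1060 − 195 × 4 = 280 ms
Then RT(4) = 280 + 195 × log₂ 4 = 280 + 195 × 2 ≈ 670.000 ms.

670 ms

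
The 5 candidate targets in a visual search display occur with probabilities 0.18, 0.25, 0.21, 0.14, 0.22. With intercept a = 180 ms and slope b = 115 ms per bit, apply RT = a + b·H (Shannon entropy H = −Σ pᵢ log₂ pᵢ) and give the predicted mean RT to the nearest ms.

Entropy contributions −pᵢ log₂ pᵢ: 0.4453, 0.5000, 0.4728, 0.3971, 0.4806; sum H = 2.2958 bits.
RT = a + bH = 180 + 115·2.2958 = 444.02 ms.

444 ms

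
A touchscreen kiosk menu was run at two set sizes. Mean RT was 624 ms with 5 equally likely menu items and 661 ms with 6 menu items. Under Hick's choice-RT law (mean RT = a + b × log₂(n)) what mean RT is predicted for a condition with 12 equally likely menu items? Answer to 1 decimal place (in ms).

801.7 ms

With log₂ n on the abscissa the relation is linear; from the two conditions:
  b = (661 − 624) / (log₂ 6 − log₂ 5) = 37 / (2.5850 − 2.3219) = 140.666 ms/bit
  a = 624 − 140.666 × 2.3219 = 297.384 ms
Then RT(12) = 297.384 + 140.666 × log₂ 12 = 297.384 + 140.666 × 3.5850 ≈ 801.666 ms.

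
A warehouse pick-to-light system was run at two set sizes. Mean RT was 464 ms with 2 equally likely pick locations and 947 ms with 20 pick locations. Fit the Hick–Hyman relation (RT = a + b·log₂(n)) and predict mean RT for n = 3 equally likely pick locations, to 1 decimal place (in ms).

Solve the two-equation system in a and b:
  b = (947 − 464) / (log₂ 20 − log₂ 2) = 483 / (4.3219 − 1) = 145.397 ms/bit
  a = 464 − 145.397 × 1 = 318.603 ms
Then RT(3) = 318.603 + 145.397 × log₂ 3 = 318.603 + 145.397 × 1.5850 ≈ 549.052 ms.

549.1 ms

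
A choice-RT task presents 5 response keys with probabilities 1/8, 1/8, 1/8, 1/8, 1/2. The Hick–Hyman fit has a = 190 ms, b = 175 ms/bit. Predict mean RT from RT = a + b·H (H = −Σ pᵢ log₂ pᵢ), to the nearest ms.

540 ms

Each term −pᵢ log₂ pᵢ: 0.125·3 + 0.125·3 + 0.125·3 + 0.125·3 + 0.5·1; summed, H = 2.000 bits.
Mean RT = a + bH = 190 + 175·2.000 = 540.00 ms.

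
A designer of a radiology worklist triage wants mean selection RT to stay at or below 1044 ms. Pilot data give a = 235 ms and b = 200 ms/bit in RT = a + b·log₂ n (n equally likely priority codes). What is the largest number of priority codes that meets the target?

Set 235 + 200·log₂ n ≤ 1044 → log₂ n ≤ (1044 − 235)/200 = 4.0450.
So n ≤ 2^4.0450 = 16.507; the largest integer n is 16.

16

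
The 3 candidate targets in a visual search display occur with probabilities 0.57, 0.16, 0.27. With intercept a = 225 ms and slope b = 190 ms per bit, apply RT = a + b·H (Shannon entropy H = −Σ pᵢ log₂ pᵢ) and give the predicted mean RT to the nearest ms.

Entropy contributions −pᵢ log₂ pᵢ: 0.4623, 0.4230, 0.5100; sum H = 1.3953 bits.
RT = a + bH = 225 + 190·1.3953 = 490.10 ms.

490 ms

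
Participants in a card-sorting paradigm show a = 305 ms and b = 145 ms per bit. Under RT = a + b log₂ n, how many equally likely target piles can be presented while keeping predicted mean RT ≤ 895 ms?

Information budget: (895 − 305)/145 = 4.0690 bits, so n ≤ 2^4.0690 = 16.783 → at most 16.

16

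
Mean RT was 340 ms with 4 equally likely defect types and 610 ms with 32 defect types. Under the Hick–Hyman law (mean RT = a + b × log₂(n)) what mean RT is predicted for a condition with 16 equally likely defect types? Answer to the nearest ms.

520 ms

Fit slope and intercept:
  b = (610 − 340) / (log₂ 32 − log₂ 4) = 270 / (5 − 2) = 90 ms/bit
  a = 340 − 90 × 2 = 160 ms
Then RT(16) = 160 + 90 × log₂ 16 = 160 + 90 × 4 ≈ 520.000 ms.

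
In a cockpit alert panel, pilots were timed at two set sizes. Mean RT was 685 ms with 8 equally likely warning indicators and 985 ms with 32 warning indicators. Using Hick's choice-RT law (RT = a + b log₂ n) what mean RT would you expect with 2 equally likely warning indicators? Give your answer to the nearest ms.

385 ms

Solve the two-equation system in a and b:
  b = (985 − 685) / (log₂ 32 − log₂ 8) = 300 / (5 − 3) = 150 ms/bit
  a = 685 − 150 × 3 = 235 ms
Then RT(2) = 235 + 150 × log₂ 2 = 235 + 150 × 1 ≈ 385.000 ms.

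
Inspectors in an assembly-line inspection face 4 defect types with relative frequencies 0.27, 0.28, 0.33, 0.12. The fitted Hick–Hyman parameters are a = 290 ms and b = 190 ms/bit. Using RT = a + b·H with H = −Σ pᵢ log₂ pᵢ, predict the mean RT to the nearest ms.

Entropy contributions −pᵢ log₂ pᵢ: 0.5100, 0.5142, 0.5278, 0.3671; sum H = 1.9191 bits.
RT = a + bH = 290 + 190·1.9191 = 654.64 ms.

655 ms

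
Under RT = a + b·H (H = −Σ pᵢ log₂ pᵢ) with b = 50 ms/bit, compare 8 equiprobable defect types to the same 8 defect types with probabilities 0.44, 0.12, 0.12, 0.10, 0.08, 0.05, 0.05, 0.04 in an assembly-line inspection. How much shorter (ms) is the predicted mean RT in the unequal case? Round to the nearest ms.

The RT saving is b·ΔH. Equiprobable H₀ = log₂(8) = 3.0000 bits; with the given probabilities H = 2.4969 bits.
b·(H₀ − H) = 50 × (3.0000 − 2.4969) = 25.15 ms.

25 ms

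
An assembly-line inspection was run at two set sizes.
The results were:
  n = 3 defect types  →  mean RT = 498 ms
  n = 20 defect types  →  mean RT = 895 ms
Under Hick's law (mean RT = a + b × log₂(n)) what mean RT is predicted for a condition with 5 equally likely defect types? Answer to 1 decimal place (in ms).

604.9 ms

With log₂ n on the abscissa the relation is linear; from the two conditions:
  b = (895 − 498) / (log₂ 20 − log₂ 3) = 397 / (4.3219 − 1.5850) = 145.051 ms/bit
  a = 498 − 145.051 × 1.5850 = 268.099 ms
Then RT(5) = 268.099 + 145.051 × log₂ 5 = 268.099 + 145.051 × 2.3219 ≈ 604.898 ms.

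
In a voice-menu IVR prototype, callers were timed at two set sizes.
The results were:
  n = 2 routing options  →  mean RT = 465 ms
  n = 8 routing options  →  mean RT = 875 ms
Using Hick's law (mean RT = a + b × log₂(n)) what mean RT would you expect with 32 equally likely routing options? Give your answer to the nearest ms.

1285 ms

With log₂ n on the abscissa the relation is linear; from the two conditions:
  b = (875 − 465) / (log₂ 8 − log₂ 2) = 410 / (3 − 1) = 205 ms/bit
  a = 465 − 205 × 1 = 260 ms
Then RT(32) = 260 + 205 × log₂ 32 = 260 + 205 × 5 ≈ 1285.000 ms.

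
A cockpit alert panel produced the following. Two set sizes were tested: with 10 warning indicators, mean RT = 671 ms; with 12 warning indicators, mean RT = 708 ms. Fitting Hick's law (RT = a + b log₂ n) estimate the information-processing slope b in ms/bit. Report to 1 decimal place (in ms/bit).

140.7 ms/bit

b = (RT₂ − RT₁)/(log₂ n₂ − log₂ n₁) = (708 − 671)/(3.5850 − 3.3219) = 140.666 ms/bit.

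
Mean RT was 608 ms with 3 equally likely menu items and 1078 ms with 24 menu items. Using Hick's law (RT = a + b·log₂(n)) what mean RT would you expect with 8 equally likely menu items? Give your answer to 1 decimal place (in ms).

With log₂ n on the abscissa the relation is linear; from the two conditions:
  b = (1078 − 608) / (log₂ 24 − log₂ 3) = 470 / (4.5850 − 1.5850) = 156.667 ms/bit
  a = 608 − 156.667 × 1.5850 = 359.689 ms
Then RT(8) = 359.689 + 156.667 × log₂ 8 = 359.689 + 156.667 × 3 ≈ 829.689 ms.

829.7 ms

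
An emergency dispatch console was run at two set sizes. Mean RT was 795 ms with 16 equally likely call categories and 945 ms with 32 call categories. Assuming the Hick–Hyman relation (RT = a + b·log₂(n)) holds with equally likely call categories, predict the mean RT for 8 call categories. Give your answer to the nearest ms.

645 ms

With log₂ n on the abscissa the relation is linear; from the two conditions:
  b = (945 − 795) / (log₂ 32 − log₂ 16) = 150 / (5 − 4) = 150 ms/bit
  a = 795 − 150 × 4 = 195 ms
Then RT(8) = 195 + 150 × log₂ 8 = 195 + 150 × 3 ≈ 645.000 ms.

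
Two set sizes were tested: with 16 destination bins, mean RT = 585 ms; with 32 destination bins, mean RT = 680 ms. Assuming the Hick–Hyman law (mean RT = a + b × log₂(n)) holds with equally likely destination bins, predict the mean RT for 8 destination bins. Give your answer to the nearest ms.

Fit slope and intercept:
  b = (680 − 585) / (log₂ 32 − log₂ 16) = 95 / (5 − 4) = 95 ms/bit
  a = 585 − 95 × 4 = 205 ms
Then RT(8) = 205 + 95 × log₂ 8 = 205 + 95 × 3 ≈ 490.000 ms.

490 ms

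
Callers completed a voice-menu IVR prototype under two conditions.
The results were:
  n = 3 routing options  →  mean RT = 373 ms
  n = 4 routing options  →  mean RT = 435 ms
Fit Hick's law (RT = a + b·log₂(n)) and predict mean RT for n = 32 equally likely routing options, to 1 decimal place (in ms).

883.2 ms

RT is linear in log₂ n, so two points fix the line:
  b = (435 − 373) / (log₂ 4 − log₂ 3) = 62 / (2 − 1.5850) = 149.384 ms/bit
  a = 373 − 149.384 × 1.5850 = 136.232 ms
Then RT(32) = 136.232 + 149.384 × log₂ 32 = 136.232 + 149.384 × 5 ≈ 883.152 ms.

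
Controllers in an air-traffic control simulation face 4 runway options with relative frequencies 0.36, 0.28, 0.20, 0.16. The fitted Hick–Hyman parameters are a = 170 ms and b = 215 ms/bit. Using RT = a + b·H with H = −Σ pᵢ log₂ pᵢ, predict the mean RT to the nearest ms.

585 ms

H = 0.36·log₂(1/0.36) + 0.28·log₂(1/0.28) + 0.20·log₂(1/0.20) + 0.16·log₂(1/0.16) = 1.9322 bits.
RT = 170 + 215 × 1.9322 = 585.43 ms.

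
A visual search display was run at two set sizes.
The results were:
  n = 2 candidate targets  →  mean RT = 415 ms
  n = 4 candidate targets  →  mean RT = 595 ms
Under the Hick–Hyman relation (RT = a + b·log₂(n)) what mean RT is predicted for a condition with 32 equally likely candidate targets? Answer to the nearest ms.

RT is linear in log₂ n, so two points fix the line:
  b = (595 − 415) / (log₂ 4 − log₂ 2) = 180 / (2 − 1) = 180 ms/bit
  a = 415 − 180 × 1 = 235 ms
Then RT(32) = 235 + 180 × log₂ 32 = 235 + 180 × 5 ≈ 1135.000 ms.

1135 ms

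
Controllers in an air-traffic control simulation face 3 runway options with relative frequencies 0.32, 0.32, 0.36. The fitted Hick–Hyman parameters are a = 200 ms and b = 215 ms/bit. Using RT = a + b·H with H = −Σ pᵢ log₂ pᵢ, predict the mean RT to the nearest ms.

Entropy contributions −pᵢ log₂ pᵢ: 0.5260, 0.5260, 0.5306; sum H = 1.5827 bits.
RT = a + bH = 200 + 215·1.5827 = 540.28 ms.

540 ms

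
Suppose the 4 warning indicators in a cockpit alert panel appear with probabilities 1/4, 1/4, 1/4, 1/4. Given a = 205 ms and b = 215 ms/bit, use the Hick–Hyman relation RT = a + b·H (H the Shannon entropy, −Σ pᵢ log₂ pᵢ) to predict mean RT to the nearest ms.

635 ms

Each term −pᵢ log₂ pᵢ: 0.25·2 + 0.25·2 + 0.25·2 + 0.25·2; summed, H = 2.000 bits.
Mean RT = a + bH = 205 + 215·2.000 = 635.00 ms.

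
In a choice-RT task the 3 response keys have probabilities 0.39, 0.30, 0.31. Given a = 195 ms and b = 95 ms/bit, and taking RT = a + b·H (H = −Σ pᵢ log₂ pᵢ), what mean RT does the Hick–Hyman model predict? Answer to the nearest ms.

Entropy contributions −pᵢ log₂ pᵢ: 0.5298, 0.5211, 0.5238; sum H = 1.5747 bits.
RT = a + bH = 195 + 95·1.5747 = 344.59 ms.

345 ms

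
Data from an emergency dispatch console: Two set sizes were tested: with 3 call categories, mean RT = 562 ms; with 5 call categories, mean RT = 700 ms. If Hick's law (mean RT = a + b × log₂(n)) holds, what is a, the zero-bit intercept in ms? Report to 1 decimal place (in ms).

265.2 ms

Slope: b = (700 − 562) / (log₂ 5 − log₂ 3) = 138/0.7370 = 187.254 ms/bit.
Intercept: a = 562 − 187.254·log₂(3) = 265.209 ms.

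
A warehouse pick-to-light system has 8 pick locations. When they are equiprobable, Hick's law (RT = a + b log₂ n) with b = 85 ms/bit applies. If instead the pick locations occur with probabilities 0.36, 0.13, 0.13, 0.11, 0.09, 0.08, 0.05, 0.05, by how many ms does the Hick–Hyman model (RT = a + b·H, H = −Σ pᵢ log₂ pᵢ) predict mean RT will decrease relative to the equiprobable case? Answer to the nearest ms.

The RT saving is b·ΔH. Equiprobable H₀ = log₂(8) = 3.0000 bits; with the given probabilities H = 2.6825 bits.
b·(H₀ − H) = 85 × (3.0000 − 2.6825) = 26.98 ms.

27 ms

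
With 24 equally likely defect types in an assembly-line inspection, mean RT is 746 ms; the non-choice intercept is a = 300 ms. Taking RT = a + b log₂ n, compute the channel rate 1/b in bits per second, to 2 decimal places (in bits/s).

b = (746 − 300)/log₂ 24 = 446/4.5850 = 97.275 ms per bit = 0.09727 s/bit; the reciprocal is 10.280 bits/s.

10.28 bits/s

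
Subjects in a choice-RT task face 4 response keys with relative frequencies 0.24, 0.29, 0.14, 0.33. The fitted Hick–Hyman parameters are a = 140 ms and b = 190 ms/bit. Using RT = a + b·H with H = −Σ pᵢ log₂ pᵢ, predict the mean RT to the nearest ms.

H = 0.24·log₂(1/0.24) + 0.29·log₂(1/0.29) + 0.14·log₂(1/0.14) + 0.33·log₂(1/0.33) = 1.9370 bits.
RT = 140 + 190 × 1.9370 = 508.02 ms.

508 ms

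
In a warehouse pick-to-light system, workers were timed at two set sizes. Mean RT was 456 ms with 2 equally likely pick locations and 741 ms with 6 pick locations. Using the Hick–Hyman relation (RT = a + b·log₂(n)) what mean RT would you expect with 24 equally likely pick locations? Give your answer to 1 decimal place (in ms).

1100.6 ms

Solve the two-equation system in a and b:
  b = (741 − 456) / (log₂ 6 − log₂ 2) = 285 / (2.5850 − 1) = 179.815 ms/bit
  a = 456 − 179.815 × 1 = 276.185 ms
Then RT(24) = 276.185 + 179.815 × log₂ 24 = 276.185 + 179.815 × 4.5850 ≈ 1100.630 ms.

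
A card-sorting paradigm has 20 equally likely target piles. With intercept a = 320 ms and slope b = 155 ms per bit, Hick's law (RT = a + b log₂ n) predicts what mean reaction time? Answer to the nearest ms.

990 ms

log₂(20) = 4.3219 bits, so RT = 320 + 155 × 4.3219 ≈ 989.899 ms.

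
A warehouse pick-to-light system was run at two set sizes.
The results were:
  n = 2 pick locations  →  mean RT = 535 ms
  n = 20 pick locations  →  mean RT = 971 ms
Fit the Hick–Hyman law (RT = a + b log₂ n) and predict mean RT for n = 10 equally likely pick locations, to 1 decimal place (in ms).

839.8 ms

Fit slope and intercept:
  b = (971 − 535) / (log₂ 20 − log₂ 2) = 436 / (4.3219 − 1) = 131.249 ms/bit
  a = 535 − 131.249 × 1 = 403.751 ms
Then RT(10) = 403.751 + 131.249 × log₂ 10 = 403.751 + 131.249 × 3.3219 ≈ 839.751 ms.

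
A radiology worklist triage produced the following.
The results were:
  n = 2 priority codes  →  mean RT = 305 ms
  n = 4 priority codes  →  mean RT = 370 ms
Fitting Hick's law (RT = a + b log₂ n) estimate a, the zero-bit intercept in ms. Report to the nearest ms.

Slope: b = (370 − 305) / (log₂ 4 − log₂ 2) = 65/1.0000 = 65 ms/bit.
a = RT₁ − b·log₂ n₁ = 305 − 65 × 1 = 240.000 ms.

240 ms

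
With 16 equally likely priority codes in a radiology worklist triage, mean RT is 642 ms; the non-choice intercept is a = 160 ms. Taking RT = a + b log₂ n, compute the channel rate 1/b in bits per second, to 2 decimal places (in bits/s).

b = (642 − 160)/log₂ 16 = 482/4 = 120.500 ms per bit = 0.12050 s/bit; the reciprocal is 8.299 bits/s.

8.30 bits/s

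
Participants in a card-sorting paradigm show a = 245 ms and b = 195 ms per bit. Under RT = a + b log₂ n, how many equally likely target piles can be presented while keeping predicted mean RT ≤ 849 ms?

8

195·log₂ n ≤ 849 − 245 = 604, giving log₂ n ≤ 3.0974 and n ≤ 8.559. The largest whole number is 8.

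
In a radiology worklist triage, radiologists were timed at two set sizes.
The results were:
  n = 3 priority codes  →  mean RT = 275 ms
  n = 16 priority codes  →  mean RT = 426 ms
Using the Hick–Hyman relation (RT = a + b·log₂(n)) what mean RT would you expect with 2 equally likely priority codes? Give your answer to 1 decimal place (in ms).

RT is linear in log₂ n, so two points fix the line:
  b = (426 − 275) / (log₂ 16 − log₂ 3) = 151 / (4 − 1.5850) = 62.525 ms/bit
  a = 275 − 62.525 × 1.5850 = 175.900 ms
Then RT(2) = 175.900 + 62.525 × log₂ 2 = 175.900 + 62.525 × 1 ≈ 238.425 ms.

238.4 ms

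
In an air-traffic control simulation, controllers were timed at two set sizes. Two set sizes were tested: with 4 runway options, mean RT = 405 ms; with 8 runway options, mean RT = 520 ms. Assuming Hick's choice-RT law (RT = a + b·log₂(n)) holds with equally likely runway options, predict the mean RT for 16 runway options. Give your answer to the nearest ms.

635 ms

With log₂ n on the abscissa the relation is linear; from the two conditions:
  b = (520 − 405) / (log₂ 8 − log₂ 4) = 115 / (3 − 2) = 115 ms/bit
  a = 405 − 115 × 2 = 175 ms
Then RT(16) = 175 + 115 × log₂ 16 = 175 + 115 × 4 ≈ 635.000 ms.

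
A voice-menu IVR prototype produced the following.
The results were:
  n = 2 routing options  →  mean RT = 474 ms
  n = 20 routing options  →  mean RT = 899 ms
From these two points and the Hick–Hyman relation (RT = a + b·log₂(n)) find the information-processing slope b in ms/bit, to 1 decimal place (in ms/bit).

127.9 ms/bit

The slope on a log₂ axis is (899 − 474) / (4.3219 − 1) = 127.938 ms/bit.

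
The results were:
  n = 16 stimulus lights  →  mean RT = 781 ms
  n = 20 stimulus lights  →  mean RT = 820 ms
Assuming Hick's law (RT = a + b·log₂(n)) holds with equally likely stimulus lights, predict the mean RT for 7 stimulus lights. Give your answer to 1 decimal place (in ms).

Solve the two-equation system in a and b:
  b = (820 − 781) / (log₂ 20 − log₂ 16) = 39 / (4.3219 − 4) = 121.145 ms/bit
  a = 781 − 121.145 × 4 = 296.420 ms
Then RT(7) = 296.420 + 121.145 × log₂ 7 = 296.420 + 121.145 × 2.8074 ≈ 636.517 ms.

636.5 ms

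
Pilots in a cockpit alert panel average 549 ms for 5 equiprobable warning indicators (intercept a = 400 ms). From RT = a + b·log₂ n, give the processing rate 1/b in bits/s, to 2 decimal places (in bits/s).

Choice component = 549 − 400 = 149 ms over log₂(5) = 2.3219 bits.
b = 149 / 2.3219 = 64.171 ms/bit, so 1/b = 15.583 bits/s.

15.58 bits/s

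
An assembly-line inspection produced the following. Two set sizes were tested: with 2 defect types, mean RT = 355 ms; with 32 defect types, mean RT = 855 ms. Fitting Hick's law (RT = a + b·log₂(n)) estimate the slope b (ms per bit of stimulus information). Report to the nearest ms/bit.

125 ms/bit

b = (RT₂ − RT₁)/(log₂ n₂ − log₂ n₁) = (855 − 355)/(5 − 1) = 125 ms/bit.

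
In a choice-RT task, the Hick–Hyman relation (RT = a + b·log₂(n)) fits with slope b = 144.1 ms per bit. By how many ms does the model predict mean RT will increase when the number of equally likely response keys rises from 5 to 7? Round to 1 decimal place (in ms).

70.0 ms

Only the slope matters, since a is common to both: ΔRT = b·log₂(n₂/n₁).
log₂(7) − log₂(5) = 2.8074 − 2.3219 = 0.4854.
ΔRT = 144.1 × 0.4854 = 69.950 ms.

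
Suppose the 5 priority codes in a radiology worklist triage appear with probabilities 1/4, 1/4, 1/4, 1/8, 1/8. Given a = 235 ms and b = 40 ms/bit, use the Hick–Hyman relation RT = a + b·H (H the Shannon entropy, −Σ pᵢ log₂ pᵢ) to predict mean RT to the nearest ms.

325 ms

H = −Σ pᵢ log₂ pᵢ = 0.25·2 + 0.25·2 + 0.25·2 + 0.125·3 + 0.125·3 = 2.250 bits.
RT = 235 + 40 × 2.250 = 325.00 ms.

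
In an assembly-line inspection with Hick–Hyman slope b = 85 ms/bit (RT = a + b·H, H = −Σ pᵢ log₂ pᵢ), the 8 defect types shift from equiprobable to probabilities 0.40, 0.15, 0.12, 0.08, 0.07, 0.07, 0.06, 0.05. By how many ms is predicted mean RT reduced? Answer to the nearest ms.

34 ms

The RT saving is b·ΔH. Equiprobable H₀ = log₂(8) = 3.0000 bits; with the given probabilities H = 2.5946 bits.
b·(H₀ − H) = 85 × (3.0000 − 2.5946) = 34.46 ms.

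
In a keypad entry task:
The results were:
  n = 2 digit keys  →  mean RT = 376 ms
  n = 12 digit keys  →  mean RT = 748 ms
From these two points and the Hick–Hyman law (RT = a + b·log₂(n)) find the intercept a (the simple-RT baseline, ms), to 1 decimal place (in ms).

The slope on a log₂ axis is (748 − 376) / (3.5850 − 1) = 143.909 ms/bit.
a = RT₁ − b·log₂ n₁ = 376 − 143.909 × 1 = 232.091 ms.

232.1 ms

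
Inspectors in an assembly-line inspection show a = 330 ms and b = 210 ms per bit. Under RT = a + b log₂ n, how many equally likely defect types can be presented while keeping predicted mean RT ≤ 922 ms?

Set 330 + 210·log₂ n ≤ 922 → log₂ n ≤ (922 − 330)/210 = 2.8190.
So n ≤ 2^2.8190 = 7.057; the largest integer n is 7.

7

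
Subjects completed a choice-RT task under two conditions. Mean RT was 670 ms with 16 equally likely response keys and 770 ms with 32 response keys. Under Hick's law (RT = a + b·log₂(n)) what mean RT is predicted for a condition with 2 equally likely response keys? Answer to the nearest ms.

370 ms

Solve the two-equation system in a and b:
  b = (770 − 670) / (log₂ 32 − log₂ 16) = 100 / (5 − 4) = 100 ms/bit
  a = 670 − 100 × 4 = 270 ms
Then RT(2) = 270 + 100 × log₂ 2 = 270 + 100 × 1 ≈ 370.000 ms.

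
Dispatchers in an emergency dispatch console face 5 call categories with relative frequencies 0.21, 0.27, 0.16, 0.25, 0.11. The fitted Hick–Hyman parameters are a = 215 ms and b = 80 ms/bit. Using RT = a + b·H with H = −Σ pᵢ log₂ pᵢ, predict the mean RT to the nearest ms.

H = 0.21·log₂(1/0.21) + 0.27·log₂(1/0.27) + 0.16·log₂(1/0.16) + 0.25·log₂(1/0.25) + 0.11·log₂(1/0.11) = 2.2561 bits.
RT = 215 + 80 × 2.2561 = 395.49 ms.

395 ms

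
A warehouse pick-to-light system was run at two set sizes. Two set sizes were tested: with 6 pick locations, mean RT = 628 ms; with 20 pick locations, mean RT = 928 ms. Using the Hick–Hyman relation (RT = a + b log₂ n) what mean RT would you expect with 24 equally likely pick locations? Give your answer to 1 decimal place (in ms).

Fit slope and intercept:
  b = (928 − 628) / (log₂ 20 − log₂ 6) = 300 / (4.3219 − 2.5850) = 172.715 ms/bit
  a = 628 − 172.715 × 2.5850 = 181.538 ms
Then RT(24) = 181.538 + 172.715 × log₂ 24 = 181.538 + 172.715 × 4.5850 ≈ 973.430 ms.

973.4 ms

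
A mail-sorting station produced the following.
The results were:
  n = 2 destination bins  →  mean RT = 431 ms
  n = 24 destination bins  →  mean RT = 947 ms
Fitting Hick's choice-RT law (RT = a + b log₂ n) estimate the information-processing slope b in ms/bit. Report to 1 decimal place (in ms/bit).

143.9 ms/bit

Slope: b = (947 − 431) / (log₂ 24 − log₂ 2) = 516/3.5850 = 143.935 ms/bit.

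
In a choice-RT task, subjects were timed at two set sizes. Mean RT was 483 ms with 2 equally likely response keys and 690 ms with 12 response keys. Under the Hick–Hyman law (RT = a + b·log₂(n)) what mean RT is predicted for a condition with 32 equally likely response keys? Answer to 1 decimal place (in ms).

803.3 ms

RT is linear in log₂ n, so two points fix the line:
  b = (690 − 483) / (log₂ 12 − log₂ 2) = 207 / (3.5850 − 1) = 80.079 ms/bit
  a = 483 − 80.079 × 1 = 402.921 ms
Then RT(32) = 402.921 + 80.079 × log₂ 32 = 402.921 + 80.079 × 5 ≈ 803.314 ms.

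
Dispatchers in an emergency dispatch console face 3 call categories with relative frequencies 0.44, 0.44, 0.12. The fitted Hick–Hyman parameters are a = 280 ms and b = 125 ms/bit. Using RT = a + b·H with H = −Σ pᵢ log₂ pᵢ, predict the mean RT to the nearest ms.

H = 0.44·log₂(1/0.44) + 0.44·log₂(1/0.44) + 0.12·log₂(1/0.12) = 1.4094 bits.
RT = 280 + 125 × 1.4094 = 456.17 ms.

456 ms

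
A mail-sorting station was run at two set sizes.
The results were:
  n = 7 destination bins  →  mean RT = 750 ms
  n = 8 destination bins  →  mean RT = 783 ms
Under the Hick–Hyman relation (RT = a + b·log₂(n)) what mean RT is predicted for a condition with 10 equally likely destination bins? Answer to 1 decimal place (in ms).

838.1 ms

Fit slope and intercept:
  b = (783 − 750) / (log₂ 8 − log₂ 7) = 33 / (3 − 2.8074) = 171.299 ms/bit
  a = 750 − 171.299 × 2.8074 = 269.102 ms
Then RT(10) = 269.102 + 171.299 × log₂ 10 = 269.102 + 171.299 × 3.3219 ≈ 838.146 ms.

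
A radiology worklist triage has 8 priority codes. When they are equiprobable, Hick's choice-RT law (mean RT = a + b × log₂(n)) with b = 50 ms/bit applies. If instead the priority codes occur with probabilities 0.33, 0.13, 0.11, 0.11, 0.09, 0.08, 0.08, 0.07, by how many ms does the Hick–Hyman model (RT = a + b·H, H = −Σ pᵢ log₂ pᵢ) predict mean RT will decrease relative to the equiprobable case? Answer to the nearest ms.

The RT saving is b·ΔH. Equiprobable H₀ = log₂(8) = 3.0000 bits; with the given probabilities H = 2.7753 bits.
b·(H₀ − H) = 50 × (3.0000 − 2.7753) = 11.24 ms.

11 ms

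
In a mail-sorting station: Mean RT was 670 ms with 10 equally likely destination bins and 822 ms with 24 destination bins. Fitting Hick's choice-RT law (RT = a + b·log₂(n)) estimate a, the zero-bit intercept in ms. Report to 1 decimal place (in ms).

Slope: b = (822 − 670) / (log₂ 24 − log₂ 10) = 152/1.2630 = 120.345 ms/bit.
a = RT₁ − b·log₂ n₁ = 670 − 120.345 × 3.3219 = 270.222 ms.

270.2 ms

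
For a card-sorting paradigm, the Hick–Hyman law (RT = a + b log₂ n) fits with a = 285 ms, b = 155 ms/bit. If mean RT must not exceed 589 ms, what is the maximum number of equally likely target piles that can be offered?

3

Information budget: (589 − 285)/155 = 1.9613 bits, so n ≤ 2^1.9613 = 3.894 → at most 3.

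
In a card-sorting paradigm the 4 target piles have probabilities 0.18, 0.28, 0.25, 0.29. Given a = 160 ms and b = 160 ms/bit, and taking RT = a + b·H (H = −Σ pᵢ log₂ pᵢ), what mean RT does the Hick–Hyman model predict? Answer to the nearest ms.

476 ms

Entropy contributions −pᵢ log₂ pᵢ: 0.4453, 0.5142, 0.5000, 0.5179; sum H = 1.9774 bits.
RT = a + bH = 160 + 160·1.9774 = 476.39 ms.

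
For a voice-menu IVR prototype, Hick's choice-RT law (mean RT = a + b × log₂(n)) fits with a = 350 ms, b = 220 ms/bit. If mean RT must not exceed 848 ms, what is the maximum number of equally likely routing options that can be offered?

4

220·log₂ n ≤ 848 − 350 = 498, giving log₂ n ≤ 2.2636 and n ≤ 4.802. The largest whole number is 4.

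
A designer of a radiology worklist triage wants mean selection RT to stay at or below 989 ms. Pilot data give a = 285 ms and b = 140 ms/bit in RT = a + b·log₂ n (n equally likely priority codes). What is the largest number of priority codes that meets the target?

Information budget: (989 − 285)/140 = 5.0286 bits, so n ≤ 2^5.0286 = 32.640 → at most 32.

32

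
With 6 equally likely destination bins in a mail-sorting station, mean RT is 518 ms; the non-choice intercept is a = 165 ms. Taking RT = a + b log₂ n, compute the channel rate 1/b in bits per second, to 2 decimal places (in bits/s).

b = (518 − 165)/log₂ 6 = 353/2.5850 = 136.559 ms per bit = 0.13656 s/bit; the reciprocal is 7.323 bits/s.

7.32 bits/s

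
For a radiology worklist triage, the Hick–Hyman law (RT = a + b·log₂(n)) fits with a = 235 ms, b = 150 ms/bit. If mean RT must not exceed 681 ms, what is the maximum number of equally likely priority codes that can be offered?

Set 235 + 150·log₂ n ≤ 681 → log₂ n ≤ (681 − 235)/150 = 2.9733.
So n ≤ 2^2.9733 = 7.853; the largest integer n is 7.

7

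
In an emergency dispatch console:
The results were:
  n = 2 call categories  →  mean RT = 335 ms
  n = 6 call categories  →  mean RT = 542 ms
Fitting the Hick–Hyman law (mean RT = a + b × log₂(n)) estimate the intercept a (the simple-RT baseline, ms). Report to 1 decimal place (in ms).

204.4 ms

b = (RT₂ − RT₁)/(log₂ n₂ − log₂ n₁) = (542 − 335)/(2.5850 − 1) = 130.602 ms/bit.
Intercept: a = 335 − 130.602·log₂(2) = 204.398 ms.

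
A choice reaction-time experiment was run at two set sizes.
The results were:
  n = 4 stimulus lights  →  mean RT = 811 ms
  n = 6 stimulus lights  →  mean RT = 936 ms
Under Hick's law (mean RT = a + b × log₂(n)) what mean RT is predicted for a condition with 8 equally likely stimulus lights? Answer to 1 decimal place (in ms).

1024.7 ms

Fit slope and intercept:
  b = (936 − 811) / (log₂ 6 − log₂ 4) = 125 / (2.5850 − 2) = 213.689 ms/bit
  a = 811 − 213.689 × 2 = 383.622 ms
Then RT(8) = 383.622 + 213.689 × log₂ 8 = 383.622 + 213.689 × 3 ≈ 1024.689 ms.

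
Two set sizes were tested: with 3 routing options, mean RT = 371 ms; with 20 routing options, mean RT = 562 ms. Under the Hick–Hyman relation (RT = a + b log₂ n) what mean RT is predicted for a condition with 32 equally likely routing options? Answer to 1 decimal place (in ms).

Solve the two-equation system in a and b:
  b = (562 − 371) / (log₂ 20 − log₂ 3) = 191 / (4.3219 − 1.5850) = 69.785 ms/bit
  a = 371 − 69.785 × 1.5850 = 260.393 ms
Then RT(32) = 260.393 + 69.785 × log₂ 32 = 260.393 + 69.785 × 5 ≈ 609.319 ms.

609.3 ms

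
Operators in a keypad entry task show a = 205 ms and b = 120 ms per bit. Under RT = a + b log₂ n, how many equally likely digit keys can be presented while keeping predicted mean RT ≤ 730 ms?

Set 205 + 120·log₂ n ≤ 730 → log₂ n ≤ (730 − 205)/120 = 4.3750.
So n ≤ 2^4.3750 = 20.749; the largest integer n is 20.

20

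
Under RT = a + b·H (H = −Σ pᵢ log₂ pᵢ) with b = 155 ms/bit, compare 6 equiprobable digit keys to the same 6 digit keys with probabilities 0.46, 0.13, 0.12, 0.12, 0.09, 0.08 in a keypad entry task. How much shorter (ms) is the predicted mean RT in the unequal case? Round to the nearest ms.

54 ms

The RT saving is b·ΔH. Equiprobable H₀ = log₂(6) = 2.5850 bits; with the given probabilities H = 2.2363 bits.
b·(H₀ − H) = 155 × (2.5850 − 2.2363) = 54.05 ms.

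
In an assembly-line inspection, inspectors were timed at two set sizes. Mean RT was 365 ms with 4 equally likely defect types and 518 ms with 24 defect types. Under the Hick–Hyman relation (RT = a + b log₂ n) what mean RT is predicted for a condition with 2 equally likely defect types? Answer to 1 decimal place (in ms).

With log₂ n on the abscissa the relation is linear; from the two conditions:
  b = (518 − 365) / (log₂ 24 − log₂ 4) = 153 / (4.5850 − 2) = 59.188 ms/bit
  a = 365 − 59.188 × 2 = 246.623 ms
Then RT(2) = 246.623 + 59.188 × log₂ 2 = 246.623 + 59.188 × 1 ≈ 305.812 ms.

305.8 ms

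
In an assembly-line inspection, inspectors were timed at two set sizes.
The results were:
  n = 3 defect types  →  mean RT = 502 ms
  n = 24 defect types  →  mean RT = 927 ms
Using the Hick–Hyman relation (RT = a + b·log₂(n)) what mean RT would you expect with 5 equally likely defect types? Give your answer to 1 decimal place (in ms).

606.4 ms

With log₂ n on the abscissa the relation is linear; from the two conditions:
  b = (927 − 502) / (log₂ 24 − log₂ 3) = 425 / (4.5850 − 1.5850) = 141.667 ms/bit
  a = 502 − 141.667 × 1.5850 = 277.464 ms
Then RT(5) = 277.464 + 141.667 × log₂ 5 = 277.464 + 141.667 × 2.3219 ≈ 606.403 ms.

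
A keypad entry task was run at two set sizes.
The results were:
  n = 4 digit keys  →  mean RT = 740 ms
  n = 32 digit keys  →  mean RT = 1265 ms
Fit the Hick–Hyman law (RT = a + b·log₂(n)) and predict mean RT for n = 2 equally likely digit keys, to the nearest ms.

With log₂ n on the abscissa the relation is linear; from the two conditions:
  b = (1265 − 740) / (log₂ 32 − log₂ 4) = 525 / (5 − 2) = 175 ms/bit
  a = 740 − 175 × 2 = 390 ms
Then RT(2) = 390 + 175 × log₂ 2 = 390 + 175 × 1 ≈ 565.000 ms.

565 ms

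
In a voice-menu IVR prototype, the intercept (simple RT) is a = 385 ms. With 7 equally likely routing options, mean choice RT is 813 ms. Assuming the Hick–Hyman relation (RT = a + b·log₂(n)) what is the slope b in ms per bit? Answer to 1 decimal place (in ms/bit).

152.5 ms/bit

b = (813 − 385) / log₂(7) = 428 / 2.8074 = 152.457 ms/bit.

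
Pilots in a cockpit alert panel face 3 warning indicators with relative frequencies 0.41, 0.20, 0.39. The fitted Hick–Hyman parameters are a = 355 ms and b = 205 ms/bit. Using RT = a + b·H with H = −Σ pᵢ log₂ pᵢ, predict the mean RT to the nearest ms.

667 ms

Entropy contributions −pᵢ log₂ pᵢ: 0.5274, 0.4644, 0.5298; sum H = 1.5216 bits.
RT = a + bH = 355 + 205·1.5216 = 666.92 ms.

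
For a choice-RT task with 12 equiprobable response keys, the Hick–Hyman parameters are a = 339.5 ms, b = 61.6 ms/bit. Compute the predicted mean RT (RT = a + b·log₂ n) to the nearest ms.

log₂(12) = 3.5850 bits, so RT = 339.5 + 61.6 × 3.5850 ≈ 560.334 ms.

560 ms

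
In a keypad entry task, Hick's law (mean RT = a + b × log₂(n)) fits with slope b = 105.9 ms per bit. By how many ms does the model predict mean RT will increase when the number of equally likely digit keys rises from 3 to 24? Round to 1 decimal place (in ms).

ΔRT = (a + b log₂ n₂) − (a + b log₂ n₁) = b·(log₂ n₂ − log₂ n₁).
log₂(24) − log₂(3) = log₂(24/3) = log₂(8) = 3.
ΔRT = 105.9 × 3.0000 = 317.700 ms.

317.7 ms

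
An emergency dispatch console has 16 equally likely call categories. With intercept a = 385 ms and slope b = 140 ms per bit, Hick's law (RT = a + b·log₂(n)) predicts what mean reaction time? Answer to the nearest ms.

945 ms

log₂(16) = 4 bits, so RT = 385 + 140 × 4 ≈ 945.000 ms.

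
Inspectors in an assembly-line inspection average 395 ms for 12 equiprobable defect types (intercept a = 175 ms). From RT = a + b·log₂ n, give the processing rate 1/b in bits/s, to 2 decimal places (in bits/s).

16.30 bits/s

Choice component = 395 − 175 = 220 ms over log₂(12) = 3.5850 bits.
b = 220 / 3.5850 = 61.367 ms/bit, so 1/b = 16.295 bits/s.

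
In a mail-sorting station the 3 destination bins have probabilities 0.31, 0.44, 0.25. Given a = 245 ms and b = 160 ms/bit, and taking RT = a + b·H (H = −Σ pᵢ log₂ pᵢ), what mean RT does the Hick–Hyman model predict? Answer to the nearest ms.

492 ms

Entropy contributions −pᵢ log₂ pᵢ: 0.5238, 0.5211, 0.5000; sum H = 1.5449 bits.
RT = a + bH = 245 + 160·1.5449 = 492.19 ms.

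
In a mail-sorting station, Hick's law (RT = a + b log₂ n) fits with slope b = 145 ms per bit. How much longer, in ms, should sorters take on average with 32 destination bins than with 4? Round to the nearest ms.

The intercept a cancels: ΔRT = b·(log₂ n₂ − log₂ n₁) = b·log₂(n₂/n₁).
log₂(32) − log₂(4) = log₂(32/4) = log₂(8) = 3.
ΔRT = 145 × 3.0000 = 435.000 ms.

435 ms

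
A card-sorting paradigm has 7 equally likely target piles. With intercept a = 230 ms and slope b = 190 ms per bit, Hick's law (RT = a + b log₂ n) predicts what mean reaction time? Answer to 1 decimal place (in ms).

log₂(7) = 2.8074 bits, so RT = 230 + 190 × 2.8074 ≈ 763.397 ms.

763.4 ms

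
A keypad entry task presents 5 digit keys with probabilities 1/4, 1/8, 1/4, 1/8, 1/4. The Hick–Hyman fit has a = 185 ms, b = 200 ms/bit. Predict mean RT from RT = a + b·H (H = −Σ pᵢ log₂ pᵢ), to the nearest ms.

635 ms

Each term −pᵢ log₂ pᵢ: 0.25·2 + 0.125·3 + 0.25·2 + 0.125·3 + 0.25·2; summed, H = 2.250 bits.
Mean RT = a + bH = 185 + 200·2.250 = 635.00 ms.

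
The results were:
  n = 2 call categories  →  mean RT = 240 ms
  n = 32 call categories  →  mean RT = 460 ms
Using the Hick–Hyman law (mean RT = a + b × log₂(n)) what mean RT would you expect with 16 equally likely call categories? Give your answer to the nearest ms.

405 ms

Solve the two-equation system in a and b:
  b = (460 − 240) / (log₂ 32 − log₂ 2) = 220 / (5 − 1) = 55 ms/bit
  a = 240 − 55 × 1 = 185 ms
Then RT(16) = 185 + 55 × log₂ 16 = 185 + 55 × 4 ≈ 405.000 ms.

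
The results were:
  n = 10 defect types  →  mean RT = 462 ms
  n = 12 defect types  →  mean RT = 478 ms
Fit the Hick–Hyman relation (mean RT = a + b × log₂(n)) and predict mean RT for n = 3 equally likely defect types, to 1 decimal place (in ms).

RT is linear in log₂ n, so two points fix the line:
  b = (478 − 462) / (log₂ 12 − log₂ 10) = 16 / (3.5850 − 3.3219) = 60.829 ms/bit
  a = 462 − 60.829 × 3.3219 = 259.932 ms
Then RT(3) = 259.932 + 60.829 × log₂ 3 = 259.932 + 60.829 × 1.5850 ≈ 356.343 ms.

356.3 ms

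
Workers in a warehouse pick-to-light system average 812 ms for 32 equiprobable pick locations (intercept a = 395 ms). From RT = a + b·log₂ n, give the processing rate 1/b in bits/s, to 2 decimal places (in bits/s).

11.99 bits/s

Choice component = 812 − 395 = 417 ms over log₂(32) = 5 bits.
b = 417 / 5 = 83.400 ms/bit, so 1/b = 11.990 bits/s.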